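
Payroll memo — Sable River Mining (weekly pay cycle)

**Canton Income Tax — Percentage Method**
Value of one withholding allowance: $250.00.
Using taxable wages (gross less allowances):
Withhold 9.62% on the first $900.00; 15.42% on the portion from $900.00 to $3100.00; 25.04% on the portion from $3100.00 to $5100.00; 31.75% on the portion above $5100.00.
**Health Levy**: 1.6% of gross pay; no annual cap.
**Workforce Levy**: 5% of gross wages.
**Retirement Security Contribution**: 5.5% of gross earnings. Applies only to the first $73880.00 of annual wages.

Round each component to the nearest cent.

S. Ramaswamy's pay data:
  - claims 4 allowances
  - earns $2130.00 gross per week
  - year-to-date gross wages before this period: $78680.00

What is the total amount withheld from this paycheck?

Canton Income Tax: taxable = $2130.00 − 4×$250.00 = $1130.00
  $86.58 + 15.42% × ($1130.00 − $900.00) = $86.58 + 15.42% × $230.00 = $122.05
Health Levy: 1.6% × $2130.00 = $34.08
Workforce Levy: 5% × $2130.00 = $106.50
Retirement Security Contribution: YTD $78680.00 ≥ cap $73880.00 → $0.00
Total: $122.05 + $34.08 + $106.50 + $0.00 = $262.63

$262.63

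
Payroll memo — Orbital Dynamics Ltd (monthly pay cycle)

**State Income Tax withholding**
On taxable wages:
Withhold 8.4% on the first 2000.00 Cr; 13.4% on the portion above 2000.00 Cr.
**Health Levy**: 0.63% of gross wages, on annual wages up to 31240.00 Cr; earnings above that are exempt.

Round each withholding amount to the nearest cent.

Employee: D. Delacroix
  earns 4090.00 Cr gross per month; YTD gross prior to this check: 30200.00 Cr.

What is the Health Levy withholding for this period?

6.55 Cr

Health Levy: cap 31240.00 Cr − YTD 30200.00 Cr = 1040.00 Cr subject; 0.63% × 1040.00 Cr = 6.55 Cr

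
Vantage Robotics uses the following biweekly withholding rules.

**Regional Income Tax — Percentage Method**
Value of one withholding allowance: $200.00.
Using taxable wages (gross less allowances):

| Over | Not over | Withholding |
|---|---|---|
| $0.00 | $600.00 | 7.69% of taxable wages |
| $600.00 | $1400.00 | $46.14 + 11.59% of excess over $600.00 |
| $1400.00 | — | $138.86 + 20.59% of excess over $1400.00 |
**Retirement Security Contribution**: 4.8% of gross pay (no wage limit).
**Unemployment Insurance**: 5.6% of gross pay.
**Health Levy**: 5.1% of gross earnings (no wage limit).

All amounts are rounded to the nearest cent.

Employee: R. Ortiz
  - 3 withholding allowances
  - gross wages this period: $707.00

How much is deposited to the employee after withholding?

Regional Income Tax: taxable = $707.00 − 3×$200.00 = $107.00
  7.69% × $107.00 = $8.23
Retirement Security Contribution: 4.8% × $707.00 = $33.94
Unemployment Insurance: 5.6% × $707.00 = $39.59
Health Levy: 5.1% × $707.00 = $36.06
Total withheld: $8.23 + $33.94 + $39.59 + $36.06 = $117.82
Net pay: $707.00 − $117.82 = $589.18

$589.18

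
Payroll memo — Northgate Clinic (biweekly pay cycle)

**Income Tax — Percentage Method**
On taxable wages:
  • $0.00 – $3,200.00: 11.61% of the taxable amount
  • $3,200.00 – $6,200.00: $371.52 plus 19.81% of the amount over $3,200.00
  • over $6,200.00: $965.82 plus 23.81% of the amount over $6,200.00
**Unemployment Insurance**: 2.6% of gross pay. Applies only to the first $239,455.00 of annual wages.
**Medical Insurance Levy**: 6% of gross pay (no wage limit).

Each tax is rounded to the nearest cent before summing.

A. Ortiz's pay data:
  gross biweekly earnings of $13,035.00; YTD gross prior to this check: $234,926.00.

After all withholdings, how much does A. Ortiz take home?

Income Tax: taxable = $13,035.00
  $965.82 + 23.81% × ($13,035.00 − $6,200.00) = $965.82 + 23.81% × $6,835.00 = $2,593.23
Unemployment Insurance: cap $239,455.00 − YTD $234,926.00 = $4,529.00 subject; 2.6% × $4,529.00 = $117.75
Medical Insurance Levy: 6% × $13,035.00 = $782.10
Total withheld: $2,593.23 + $117.75 + $782.10 = $3,493.08
Net pay: $13,035.00 − $3,493.08 = $9,541.92

$9,541.92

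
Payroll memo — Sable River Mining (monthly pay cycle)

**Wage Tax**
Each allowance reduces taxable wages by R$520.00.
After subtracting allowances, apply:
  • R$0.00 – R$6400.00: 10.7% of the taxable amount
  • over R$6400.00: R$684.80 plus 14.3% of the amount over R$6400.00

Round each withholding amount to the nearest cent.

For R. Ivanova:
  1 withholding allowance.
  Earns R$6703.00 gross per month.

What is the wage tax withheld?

R$661.58

Wage Tax: taxable = R$6703.00 − 1×R$520.00 = R$6183.00
  10.7% × R$6183.00 = R$661.58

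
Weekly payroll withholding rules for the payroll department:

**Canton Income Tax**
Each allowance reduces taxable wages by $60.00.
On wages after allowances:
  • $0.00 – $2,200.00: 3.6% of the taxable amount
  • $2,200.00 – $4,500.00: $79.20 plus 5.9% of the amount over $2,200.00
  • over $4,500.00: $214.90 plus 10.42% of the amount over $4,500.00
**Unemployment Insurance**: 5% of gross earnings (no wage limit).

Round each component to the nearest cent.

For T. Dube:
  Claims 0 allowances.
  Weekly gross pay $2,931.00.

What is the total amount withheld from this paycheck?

Canton Income Tax: taxable = $2,931.00
  $79.20 + 5.9% × ($2,931.00 − $2,200.00) = $79.20 + 5.9% × $731.00 = $122.33
Unemployment Insurance: 5% × $2,931.00 = $146.55
Total: $122.33 + $146.55 = $268.88

$268.88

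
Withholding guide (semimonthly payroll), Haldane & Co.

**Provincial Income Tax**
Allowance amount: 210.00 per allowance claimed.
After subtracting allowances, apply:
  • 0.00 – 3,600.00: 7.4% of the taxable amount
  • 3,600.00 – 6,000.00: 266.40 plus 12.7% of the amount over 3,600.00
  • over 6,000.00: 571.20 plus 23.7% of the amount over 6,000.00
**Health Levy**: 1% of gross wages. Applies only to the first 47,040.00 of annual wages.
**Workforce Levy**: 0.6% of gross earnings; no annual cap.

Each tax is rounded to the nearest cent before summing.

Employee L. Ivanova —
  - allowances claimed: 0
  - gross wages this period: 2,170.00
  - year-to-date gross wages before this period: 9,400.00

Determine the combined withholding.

195.30

Provincial Income Tax: taxable = 2,170.00
  7.4% × 2,170.00 = 160.58
Health Levy: 1% × 2,170.00 = 21.70
Workforce Levy: 0.6% × 2,170.00 = 13.02
Total: 160.58 + 21.70 + 13.02 = 195.30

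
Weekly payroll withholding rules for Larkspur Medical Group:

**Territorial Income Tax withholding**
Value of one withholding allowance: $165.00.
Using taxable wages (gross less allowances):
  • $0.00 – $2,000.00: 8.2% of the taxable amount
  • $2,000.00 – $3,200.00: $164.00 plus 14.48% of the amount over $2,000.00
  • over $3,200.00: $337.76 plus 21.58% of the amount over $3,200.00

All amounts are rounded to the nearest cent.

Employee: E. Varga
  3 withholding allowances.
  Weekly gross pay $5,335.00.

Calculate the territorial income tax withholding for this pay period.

$691.67

Territorial Income Tax: taxable = $5,335.00 − 3×$165.00 = $4,840.00
  $337.76 + 21.58% × ($4,840.00 − $3,200.00) = $337.76 + 21.58% × $1,640.00 = $691.67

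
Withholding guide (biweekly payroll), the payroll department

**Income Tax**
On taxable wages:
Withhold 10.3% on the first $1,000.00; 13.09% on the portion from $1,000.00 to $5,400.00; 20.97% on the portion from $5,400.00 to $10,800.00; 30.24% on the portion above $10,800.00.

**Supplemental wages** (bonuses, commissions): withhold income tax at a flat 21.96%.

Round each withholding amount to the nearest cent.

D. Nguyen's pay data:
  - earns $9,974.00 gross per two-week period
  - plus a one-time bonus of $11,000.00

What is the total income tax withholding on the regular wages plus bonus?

Income Tax: taxable = $9,974.00
  $678.96 + 20.97% × ($9,974.00 − $5,400.00) = $678.96 + 20.97% × $4,574.00 = $1,638.13
Supplemental (21.96% flat on bonus): 21.96% × $11,000.00 = $2,415.60
Total income tax: $1,638.13 + $2,415.60 = $4,053.73

$4,053.73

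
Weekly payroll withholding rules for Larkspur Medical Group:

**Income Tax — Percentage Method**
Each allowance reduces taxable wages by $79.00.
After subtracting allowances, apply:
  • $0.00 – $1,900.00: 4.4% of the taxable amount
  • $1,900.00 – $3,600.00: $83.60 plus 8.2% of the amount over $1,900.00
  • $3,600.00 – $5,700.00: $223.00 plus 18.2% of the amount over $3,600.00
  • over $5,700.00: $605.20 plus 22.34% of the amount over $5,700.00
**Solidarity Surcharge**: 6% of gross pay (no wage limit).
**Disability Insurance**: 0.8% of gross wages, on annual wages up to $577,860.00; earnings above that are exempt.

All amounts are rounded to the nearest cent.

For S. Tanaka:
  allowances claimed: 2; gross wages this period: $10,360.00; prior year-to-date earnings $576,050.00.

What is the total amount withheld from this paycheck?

Income Tax: taxable = $10,360.00 − 2×$79.00 = $10,202.00
  $605.20 + 22.34% × ($10,202.00 − $5,700.00) = $605.20 + 22.34% × $4,502.00 = $1,610.95
Solidarity Surcharge: 6% × $10,360.00 = $621.60
Disability Insurance: cap $577,860.00 − YTD $576,050.00 = $1,810.00 subject; 0.8% × $1,810.00 = $14.48
Total: $1,610.95 + $621.60 + $14.48 = $2,247.03

$2,247.03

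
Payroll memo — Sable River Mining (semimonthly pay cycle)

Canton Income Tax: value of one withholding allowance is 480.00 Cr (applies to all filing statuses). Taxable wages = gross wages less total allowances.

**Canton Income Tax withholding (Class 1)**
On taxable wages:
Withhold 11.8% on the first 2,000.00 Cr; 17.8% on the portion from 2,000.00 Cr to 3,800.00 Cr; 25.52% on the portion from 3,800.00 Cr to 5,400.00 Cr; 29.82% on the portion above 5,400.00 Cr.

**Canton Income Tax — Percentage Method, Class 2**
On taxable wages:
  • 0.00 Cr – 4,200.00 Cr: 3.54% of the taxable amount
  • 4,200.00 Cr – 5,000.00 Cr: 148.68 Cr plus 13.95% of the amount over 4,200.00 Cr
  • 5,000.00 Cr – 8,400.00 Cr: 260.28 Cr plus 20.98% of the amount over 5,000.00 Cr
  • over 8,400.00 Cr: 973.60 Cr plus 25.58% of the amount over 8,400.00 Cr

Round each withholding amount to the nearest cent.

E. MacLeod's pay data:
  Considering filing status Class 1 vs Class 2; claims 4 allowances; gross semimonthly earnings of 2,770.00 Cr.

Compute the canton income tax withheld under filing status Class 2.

Canton Income Tax (Class 2): taxable = 2,770.00 Cr − 4×480.00 Cr = 850.00 Cr
  3.54% × 850.00 Cr = 30.09 Cr

30.09 Cr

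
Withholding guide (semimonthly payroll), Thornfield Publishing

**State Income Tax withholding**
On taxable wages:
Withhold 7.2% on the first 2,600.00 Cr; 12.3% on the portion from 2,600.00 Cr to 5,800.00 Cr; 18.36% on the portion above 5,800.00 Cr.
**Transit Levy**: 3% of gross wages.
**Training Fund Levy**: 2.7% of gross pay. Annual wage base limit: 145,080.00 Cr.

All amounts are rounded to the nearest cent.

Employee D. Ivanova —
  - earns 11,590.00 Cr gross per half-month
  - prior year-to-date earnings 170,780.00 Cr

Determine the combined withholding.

1,991.54 Cr

State Income Tax: taxable = 11,590.00 Cr
  580.80 Cr + 18.36% × (11,590.00 Cr − 5,800.00 Cr) = 580.80 Cr + 18.36% × 5,790.00 Cr = 1,643.84 Cr
Transit Levy: 3% × 11,590.00 Cr = 347.70 Cr
Training Fund Levy: YTD 170,780.00 Cr ≥ cap 145,080.00 Cr → 0.00 Cr
Total: 1,643.84 Cr + 347.70 Cr + 0.00 Cr = 1,991.54 Cr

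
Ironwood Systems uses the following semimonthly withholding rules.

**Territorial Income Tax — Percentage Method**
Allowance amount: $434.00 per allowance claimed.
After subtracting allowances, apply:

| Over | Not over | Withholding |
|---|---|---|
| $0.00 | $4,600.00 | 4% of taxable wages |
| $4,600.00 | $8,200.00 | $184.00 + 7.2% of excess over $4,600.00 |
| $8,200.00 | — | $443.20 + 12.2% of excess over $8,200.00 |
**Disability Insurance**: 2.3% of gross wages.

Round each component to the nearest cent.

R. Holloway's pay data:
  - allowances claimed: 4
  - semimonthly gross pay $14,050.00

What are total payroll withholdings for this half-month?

Territorial Income Tax: taxable = $14,050.00 − 4×$434.00 = $12,314.00
  $443.20 + 12.2% × ($12,314.00 − $8,200.00) = $443.20 + 12.2% × $4,114.00 = $945.11
Disability Insurance: 2.3% × $14,050.00 = $323.15
Total: $945.11 + $323.15 = $1,268.26

$1,268.26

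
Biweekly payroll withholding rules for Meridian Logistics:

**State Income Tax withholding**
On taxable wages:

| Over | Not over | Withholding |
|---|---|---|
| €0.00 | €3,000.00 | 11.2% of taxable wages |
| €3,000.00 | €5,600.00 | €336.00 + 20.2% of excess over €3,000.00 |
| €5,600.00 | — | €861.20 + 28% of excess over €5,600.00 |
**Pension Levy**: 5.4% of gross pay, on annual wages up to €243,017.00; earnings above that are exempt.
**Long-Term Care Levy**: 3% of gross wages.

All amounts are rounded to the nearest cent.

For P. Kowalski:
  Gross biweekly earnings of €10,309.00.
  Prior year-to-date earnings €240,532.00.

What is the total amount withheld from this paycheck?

State Income Tax: taxable = €10,309.00
  €861.20 + 28% × (€10,309.00 − €5,600.00) = €861.20 + 28% × €4,709.00 = €2,179.72
Pension Levy: cap €243,017.00 − YTD €240,532.00 = €2,485.00 subject; 5.4% × €2,485.00 = €134.19
Long-Term Care Levy: 3% × €10,309.00 = €309.27
Total: €2,179.72 + €134.19 + €309.27 = €2,623.18

€2,623.18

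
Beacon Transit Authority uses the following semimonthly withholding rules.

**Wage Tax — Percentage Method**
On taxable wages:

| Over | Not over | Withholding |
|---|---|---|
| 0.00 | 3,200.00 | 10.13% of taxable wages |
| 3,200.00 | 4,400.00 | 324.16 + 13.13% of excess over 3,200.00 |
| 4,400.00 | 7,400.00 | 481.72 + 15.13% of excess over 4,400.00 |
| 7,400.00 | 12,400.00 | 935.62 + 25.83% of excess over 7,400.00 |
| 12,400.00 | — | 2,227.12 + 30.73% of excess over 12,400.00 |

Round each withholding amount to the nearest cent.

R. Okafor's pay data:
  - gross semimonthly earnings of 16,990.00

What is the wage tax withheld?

3,637.63

Wage Tax: taxable = 16,990.00
  2,227.12 + 30.73% × (16,990.00 − 12,400.00) = 2,227.12 + 30.73% × 4,590.00 = 3,637.63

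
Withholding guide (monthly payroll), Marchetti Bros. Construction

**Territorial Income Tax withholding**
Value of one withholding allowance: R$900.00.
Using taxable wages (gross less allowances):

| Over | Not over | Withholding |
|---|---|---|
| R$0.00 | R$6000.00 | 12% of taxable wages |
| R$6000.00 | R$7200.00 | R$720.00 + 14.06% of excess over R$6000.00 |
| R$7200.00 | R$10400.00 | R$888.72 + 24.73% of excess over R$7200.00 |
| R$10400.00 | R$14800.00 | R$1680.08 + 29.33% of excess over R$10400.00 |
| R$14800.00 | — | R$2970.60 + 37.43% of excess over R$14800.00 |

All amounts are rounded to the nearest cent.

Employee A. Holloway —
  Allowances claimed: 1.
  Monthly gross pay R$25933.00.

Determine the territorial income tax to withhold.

R$6800.81

Territorial Income Tax: taxable = R$25933.00 − 1×R$900.00 = R$25033.00
  R$2970.60 + 37.43% × (R$25033.00 − R$14800.00) = R$2970.60 + 37.43% × R$10233.00 = R$6800.81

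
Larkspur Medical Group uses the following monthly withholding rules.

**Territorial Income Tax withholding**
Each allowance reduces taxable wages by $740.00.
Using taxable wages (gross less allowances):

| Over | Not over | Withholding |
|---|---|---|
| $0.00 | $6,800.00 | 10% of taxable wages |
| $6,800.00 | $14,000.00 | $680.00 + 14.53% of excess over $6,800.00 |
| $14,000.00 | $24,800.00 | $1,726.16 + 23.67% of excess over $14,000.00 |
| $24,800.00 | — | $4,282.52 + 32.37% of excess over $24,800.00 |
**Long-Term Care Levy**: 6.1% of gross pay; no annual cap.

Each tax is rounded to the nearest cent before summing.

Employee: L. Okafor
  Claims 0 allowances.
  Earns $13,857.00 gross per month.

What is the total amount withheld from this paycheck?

$2,550.66

Territorial Income Tax: taxable = $13,857.00
  $680.00 + 14.53% × ($13,857.00 − $6,800.00) = $680.00 + 14.53% × $7,057.00 = $1,705.38
Long-Term Care Levy: 6.1% × $13,857.00 = $845.28
Total: $1,705.38 + $845.28 = $2,550.66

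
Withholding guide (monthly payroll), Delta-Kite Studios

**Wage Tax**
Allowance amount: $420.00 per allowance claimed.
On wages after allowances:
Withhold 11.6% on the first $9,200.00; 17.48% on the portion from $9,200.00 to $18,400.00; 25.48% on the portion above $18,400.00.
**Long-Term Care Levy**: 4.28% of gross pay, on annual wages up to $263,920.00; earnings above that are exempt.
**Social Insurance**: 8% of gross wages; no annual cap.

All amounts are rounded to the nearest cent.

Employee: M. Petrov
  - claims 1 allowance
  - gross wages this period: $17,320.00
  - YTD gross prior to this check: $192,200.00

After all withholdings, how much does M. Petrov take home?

$12,779.94

Wage Tax: taxable = $17,320.00 − 1×$420.00 = $16,900.00
  $1,067.20 + 17.48% × ($16,900.00 − $9,200.00) = $1,067.20 + 17.48% × $7,700.00 = $2,413.16
Long-Term Care Levy: 4.28% × $17,320.00 = $741.30
Social Insurance: 8% × $17,320.00 = $1,385.60
Total withheld: $2,413.16 + $741.30 + $1,385.60 = $4,540.06
Net pay: $17,320.00 − $4,540.06 = $12,779.94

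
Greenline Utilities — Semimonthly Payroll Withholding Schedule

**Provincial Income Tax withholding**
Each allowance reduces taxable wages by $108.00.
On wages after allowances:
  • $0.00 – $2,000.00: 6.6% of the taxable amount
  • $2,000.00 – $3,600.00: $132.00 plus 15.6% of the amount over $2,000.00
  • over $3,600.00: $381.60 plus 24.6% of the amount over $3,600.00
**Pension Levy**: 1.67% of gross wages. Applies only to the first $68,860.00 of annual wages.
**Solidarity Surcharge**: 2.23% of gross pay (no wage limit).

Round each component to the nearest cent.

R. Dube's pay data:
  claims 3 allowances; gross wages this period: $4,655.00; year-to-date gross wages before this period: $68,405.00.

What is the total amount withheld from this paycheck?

Provincial Income Tax: taxable = $4,655.00 − 3×$108.00 = $4,331.00
  $381.60 + 24.6% × ($4,331.00 − $3,600.00) = $381.60 + 24.6% × $731.00 = $561.43
Pension Levy: cap $68,860.00 − YTD $68,405.00 = $455.00 subject; 1.67% × $455.00 = $7.60
Solidarity Surcharge: 2.23% × $4,655.00 = $103.81
Total: $561.43 + $7.60 + $103.81 = $672.84

$672.84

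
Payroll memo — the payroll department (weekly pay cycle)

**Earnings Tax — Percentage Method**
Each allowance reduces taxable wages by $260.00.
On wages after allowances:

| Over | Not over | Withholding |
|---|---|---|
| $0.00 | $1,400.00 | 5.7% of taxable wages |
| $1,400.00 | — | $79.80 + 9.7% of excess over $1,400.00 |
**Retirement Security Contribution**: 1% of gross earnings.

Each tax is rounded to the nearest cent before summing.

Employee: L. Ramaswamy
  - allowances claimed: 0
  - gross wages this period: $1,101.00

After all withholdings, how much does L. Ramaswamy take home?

$1,027.23

Earnings Tax: taxable = $1,101.00
  5.7% × $1,101.00 = $62.76
Retirement Security Contribution: 1% × $1,101.00 = $11.01
Total withheld: $62.76 + $11.01 = $73.77
Net pay: $1,101.00 − $73.77 = $1,027.23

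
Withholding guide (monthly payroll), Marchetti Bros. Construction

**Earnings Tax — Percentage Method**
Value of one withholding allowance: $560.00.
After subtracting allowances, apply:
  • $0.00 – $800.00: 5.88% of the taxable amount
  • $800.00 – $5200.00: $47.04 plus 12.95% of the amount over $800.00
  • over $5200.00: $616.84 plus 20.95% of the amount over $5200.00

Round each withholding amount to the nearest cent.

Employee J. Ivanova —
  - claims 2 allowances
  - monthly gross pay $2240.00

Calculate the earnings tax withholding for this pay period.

$88.48

Earnings Tax: taxable = $2240.00 − 2×$560.00 = $1120.00
  $47.04 + 12.95% × ($1120.00 − $800.00) = $47.04 + 12.95% × $320.00 = $88.48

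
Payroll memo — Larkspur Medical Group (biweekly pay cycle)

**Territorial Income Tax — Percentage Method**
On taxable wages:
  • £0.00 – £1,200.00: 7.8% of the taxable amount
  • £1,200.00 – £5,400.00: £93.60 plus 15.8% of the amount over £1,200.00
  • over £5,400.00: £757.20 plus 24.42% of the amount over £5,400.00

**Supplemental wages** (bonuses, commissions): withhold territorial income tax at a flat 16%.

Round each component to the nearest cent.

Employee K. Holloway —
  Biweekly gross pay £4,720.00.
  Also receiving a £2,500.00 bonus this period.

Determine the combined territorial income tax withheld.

Territorial Income Tax: taxable = £4,720.00
  £93.60 + 15.8% × (£4,720.00 − £1,200.00) = £93.60 + 15.8% × £3,520.00 = £649.76
Supplemental (16% flat on bonus): 16% × £2,500.00 = £400.00
Total territorial income tax: £649.76 + £400.00 = £1,049.76

£1,049.76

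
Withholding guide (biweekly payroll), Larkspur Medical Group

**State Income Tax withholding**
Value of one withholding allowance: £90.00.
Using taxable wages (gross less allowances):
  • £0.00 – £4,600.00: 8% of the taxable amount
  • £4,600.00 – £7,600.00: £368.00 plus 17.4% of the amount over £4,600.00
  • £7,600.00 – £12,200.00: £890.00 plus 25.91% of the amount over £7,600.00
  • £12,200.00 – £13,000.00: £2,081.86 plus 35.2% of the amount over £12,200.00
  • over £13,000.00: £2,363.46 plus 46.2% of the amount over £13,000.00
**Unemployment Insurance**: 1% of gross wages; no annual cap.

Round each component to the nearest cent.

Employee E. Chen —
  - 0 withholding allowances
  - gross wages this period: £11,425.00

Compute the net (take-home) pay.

State Income Tax: taxable = £11,425.00
  £890.00 + 25.91% × (£11,425.00 − £7,600.00) = £890.00 + 25.91% × £3,825.00 = £1,881.06
Unemployment Insurance: 1% × £11,425.00 = £114.25
Total withheld: £1,881.06 + £114.25 = £1,995.31
Net pay: £11,425.00 − £1,995.31 = £9,429.69

£9,429.69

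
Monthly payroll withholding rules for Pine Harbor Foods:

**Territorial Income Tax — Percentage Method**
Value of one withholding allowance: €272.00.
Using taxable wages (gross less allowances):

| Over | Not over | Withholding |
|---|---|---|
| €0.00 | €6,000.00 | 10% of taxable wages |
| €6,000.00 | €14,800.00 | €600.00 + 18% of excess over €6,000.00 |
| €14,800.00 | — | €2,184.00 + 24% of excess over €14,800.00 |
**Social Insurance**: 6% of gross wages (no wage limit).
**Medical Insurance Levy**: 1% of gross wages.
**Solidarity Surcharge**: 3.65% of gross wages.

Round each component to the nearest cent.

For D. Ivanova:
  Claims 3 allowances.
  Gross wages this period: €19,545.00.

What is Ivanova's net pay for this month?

Territorial Income Tax: taxable = €19,545.00 − 3×€272.00 = €18,729.00
  €2,184.00 + 24% × (€18,729.00 − €14,800.00) = €2,184.00 + 24% × €3,929.00 = €3,126.96
Social Insurance: 6% × €19,545.00 = €1,172.70
Medical Insurance Levy: 1% × €19,545.00 = €195.45
Solidarity Surcharge: 3.65% × €19,545.00 = €713.39
Total withheld: €3,126.96 + €1,172.70 + €195.45 + €713.39 = €5,208.50
Net pay: €19,545.00 − €5,208.50 = €14,336.50

€14,336.50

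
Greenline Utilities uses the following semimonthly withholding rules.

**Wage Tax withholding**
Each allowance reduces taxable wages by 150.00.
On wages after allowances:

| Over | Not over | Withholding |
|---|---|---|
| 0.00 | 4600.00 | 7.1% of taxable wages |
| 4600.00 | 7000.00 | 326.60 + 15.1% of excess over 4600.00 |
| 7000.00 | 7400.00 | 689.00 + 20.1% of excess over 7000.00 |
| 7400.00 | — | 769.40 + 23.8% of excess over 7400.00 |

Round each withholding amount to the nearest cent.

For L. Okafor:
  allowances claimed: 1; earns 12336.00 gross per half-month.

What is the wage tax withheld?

Wage Tax: taxable = 12336.00 − 1×150.00 = 12186.00
  769.40 + 23.8% × (12186.00 − 7400.00) = 769.40 + 23.8% × 4786.00 = 1908.47

1908.47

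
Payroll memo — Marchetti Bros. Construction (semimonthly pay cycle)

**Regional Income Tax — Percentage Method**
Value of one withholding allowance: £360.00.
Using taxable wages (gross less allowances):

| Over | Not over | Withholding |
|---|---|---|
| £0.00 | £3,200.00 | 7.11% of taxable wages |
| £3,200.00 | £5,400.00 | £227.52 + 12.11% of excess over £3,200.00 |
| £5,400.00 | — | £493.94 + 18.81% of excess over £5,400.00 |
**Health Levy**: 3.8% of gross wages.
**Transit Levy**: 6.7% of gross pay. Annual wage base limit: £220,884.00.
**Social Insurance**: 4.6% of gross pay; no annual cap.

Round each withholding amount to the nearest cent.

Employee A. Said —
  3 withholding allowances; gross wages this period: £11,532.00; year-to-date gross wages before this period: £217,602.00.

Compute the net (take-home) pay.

Regional Income Tax: taxable = £11,532.00 − 3×£360.00 = £10,452.00
  £493.94 + 18.81% × (£10,452.00 − £5,400.00) = £493.94 + 18.81% × £5,052.00 = £1,444.22
Health Levy: 3.8% × £11,532.00 = £438.22
Transit Levy: cap £220,884.00 − YTD £217,602.00 = £3,282.00 subject; 6.7% × £3,282.00 = £219.89
Social Insurance: 4.6% × £11,532.00 = £530.47
Total withheld: £1,444.22 + £438.22 + £219.89 + £530.47 = £2,632.80
Net pay: £11,532.00 − £2,632.80 = £8,899.20

£8,899.20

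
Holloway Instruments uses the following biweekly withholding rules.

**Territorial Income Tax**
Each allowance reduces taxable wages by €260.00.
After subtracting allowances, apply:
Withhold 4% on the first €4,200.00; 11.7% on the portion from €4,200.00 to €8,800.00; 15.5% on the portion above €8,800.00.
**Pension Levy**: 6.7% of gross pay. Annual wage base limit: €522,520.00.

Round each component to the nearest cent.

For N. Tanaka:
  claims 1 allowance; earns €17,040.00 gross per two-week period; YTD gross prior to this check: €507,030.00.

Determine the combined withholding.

€2,980.93

Territorial Income Tax: taxable = €17,040.00 − 1×€260.00 = €16,780.00
  €706.20 + 15.5% × (€16,780.00 − €8,800.00) = €706.20 + 15.5% × €7,980.00 = €1,943.10
Pension Levy: cap €522,520.00 − YTD €507,030.00 = €15,490.00 subject; 6.7% × €15,490.00 = €1,037.83
Total: €1,943.10 + €1,037.83 = €2,980.93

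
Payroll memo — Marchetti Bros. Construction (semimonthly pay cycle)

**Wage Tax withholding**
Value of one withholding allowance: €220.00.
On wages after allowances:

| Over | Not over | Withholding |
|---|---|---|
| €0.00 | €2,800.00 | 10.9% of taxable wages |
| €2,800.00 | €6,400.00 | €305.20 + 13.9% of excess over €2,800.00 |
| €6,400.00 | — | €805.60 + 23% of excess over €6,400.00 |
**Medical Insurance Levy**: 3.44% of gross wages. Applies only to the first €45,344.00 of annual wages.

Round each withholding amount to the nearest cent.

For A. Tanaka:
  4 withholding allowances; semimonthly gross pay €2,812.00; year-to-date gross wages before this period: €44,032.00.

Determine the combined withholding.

€255.72

Wage Tax: taxable = €2,812.00 − 4×€220.00 = €1,932.00
  10.9% × €1,932.00 = €210.59
Medical Insurance Levy: cap €45,344.00 − YTD €44,032.00 = €1,312.00 subject; 3.44% × €1,312.00 = €45.13
Total: €210.59 + €45.13 = €255.72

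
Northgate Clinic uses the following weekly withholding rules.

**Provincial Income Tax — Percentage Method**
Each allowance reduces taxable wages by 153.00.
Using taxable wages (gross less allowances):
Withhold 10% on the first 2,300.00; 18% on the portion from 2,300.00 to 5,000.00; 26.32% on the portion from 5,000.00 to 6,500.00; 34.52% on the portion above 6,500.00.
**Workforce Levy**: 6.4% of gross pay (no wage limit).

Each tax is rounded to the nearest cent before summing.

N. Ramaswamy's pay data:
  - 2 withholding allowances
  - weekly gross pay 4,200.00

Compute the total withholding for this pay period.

Provincial Income Tax: taxable = 4,200.00 − 2×153.00 = 3,894.00
  230.00 + 18% × (3,894.00 − 2,300.00) = 230.00 + 18% × 1,594.00 = 516.92
Workforce Levy: 6.4% × 4,200.00 = 268.80
Total: 516.92 + 268.80 = 785.72

785.72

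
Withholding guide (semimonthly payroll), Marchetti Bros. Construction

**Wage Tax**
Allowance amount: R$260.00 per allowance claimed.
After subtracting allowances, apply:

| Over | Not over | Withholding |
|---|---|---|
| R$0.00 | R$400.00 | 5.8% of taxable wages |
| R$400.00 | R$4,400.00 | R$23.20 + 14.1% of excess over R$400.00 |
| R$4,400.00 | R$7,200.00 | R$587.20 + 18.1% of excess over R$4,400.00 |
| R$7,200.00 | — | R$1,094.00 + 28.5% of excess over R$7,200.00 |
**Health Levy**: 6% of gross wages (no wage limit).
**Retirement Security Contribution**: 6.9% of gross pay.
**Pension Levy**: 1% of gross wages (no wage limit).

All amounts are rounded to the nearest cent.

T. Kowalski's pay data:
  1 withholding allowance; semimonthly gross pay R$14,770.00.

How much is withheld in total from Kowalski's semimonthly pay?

Wage Tax: taxable = R$14,770.00 − 1×R$260.00 = R$14,510.00
  R$1,094.00 + 28.5% × (R$14,510.00 − R$7,200.00) = R$1,094.00 + 28.5% × R$7,310.00 = R$3,177.35
Health Levy: 6% × R$14,770.00 = R$886.20
Retirement Security Contribution: 6.9% × R$14,770.00 = R$1,019.13
Pension Levy: 1% × R$14,770.00 = R$147.70
Total: R$3,177.35 + R$886.20 + R$1,019.13 + R$147.70 = R$5,230.38

R$5,230.38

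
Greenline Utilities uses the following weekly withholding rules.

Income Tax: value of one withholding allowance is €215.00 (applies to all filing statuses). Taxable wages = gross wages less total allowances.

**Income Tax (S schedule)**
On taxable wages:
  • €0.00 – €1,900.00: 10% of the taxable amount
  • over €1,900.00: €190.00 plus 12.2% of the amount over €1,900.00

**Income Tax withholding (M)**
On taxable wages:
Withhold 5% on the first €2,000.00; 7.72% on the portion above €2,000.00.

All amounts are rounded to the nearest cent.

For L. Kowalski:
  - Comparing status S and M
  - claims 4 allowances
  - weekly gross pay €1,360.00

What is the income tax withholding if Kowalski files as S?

Income Tax (S): taxable = €1,360.00 − 4×€215.00 = €500.00
  10% × €500.00 = €50.00

€50.00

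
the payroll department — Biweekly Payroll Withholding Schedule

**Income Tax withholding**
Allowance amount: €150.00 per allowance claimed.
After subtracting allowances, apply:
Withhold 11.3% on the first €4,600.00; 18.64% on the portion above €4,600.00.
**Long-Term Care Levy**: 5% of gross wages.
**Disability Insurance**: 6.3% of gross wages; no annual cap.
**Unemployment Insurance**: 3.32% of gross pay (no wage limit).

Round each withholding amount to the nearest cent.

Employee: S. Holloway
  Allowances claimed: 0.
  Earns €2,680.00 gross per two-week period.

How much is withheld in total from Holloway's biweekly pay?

Income Tax: taxable = €2,680.00
  11.3% × €2,680.00 = €302.84
Long-Term Care Levy: 5% × €2,680.00 = €134.00
Disability Insurance: 6.3% × €2,680.00 = €168.84
Unemployment Insurance: 3.32% × €2,680.00 = €88.98
Total: €302.84 + €134.00 + €168.84 + €88.98 = €694.66

€694.66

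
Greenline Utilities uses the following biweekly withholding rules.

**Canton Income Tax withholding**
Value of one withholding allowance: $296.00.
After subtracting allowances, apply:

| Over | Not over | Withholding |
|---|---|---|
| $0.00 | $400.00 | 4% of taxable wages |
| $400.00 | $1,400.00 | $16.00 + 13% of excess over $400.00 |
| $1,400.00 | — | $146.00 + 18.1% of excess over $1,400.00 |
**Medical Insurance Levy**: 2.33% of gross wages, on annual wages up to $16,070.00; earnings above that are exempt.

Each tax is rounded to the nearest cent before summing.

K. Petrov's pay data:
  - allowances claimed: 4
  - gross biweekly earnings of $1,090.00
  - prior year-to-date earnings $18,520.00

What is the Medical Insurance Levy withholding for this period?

Medical Insurance Levy: YTD $18,520.00 ≥ cap $16,070.00 → $0.00

$0.00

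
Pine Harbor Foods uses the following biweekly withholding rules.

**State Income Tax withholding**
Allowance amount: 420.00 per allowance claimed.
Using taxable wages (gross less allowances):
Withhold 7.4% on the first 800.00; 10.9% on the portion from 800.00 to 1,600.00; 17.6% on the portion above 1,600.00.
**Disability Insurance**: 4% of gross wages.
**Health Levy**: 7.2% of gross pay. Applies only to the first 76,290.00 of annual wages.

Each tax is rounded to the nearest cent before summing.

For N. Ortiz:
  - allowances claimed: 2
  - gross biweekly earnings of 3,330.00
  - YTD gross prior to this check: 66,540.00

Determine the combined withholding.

State Income Tax: taxable = 3,330.00 − 2×420.00 = 2,490.00
  146.40 + 17.6% × (2,490.00 − 1,600.00) = 146.40 + 17.6% × 890.00 = 303.04
Disability Insurance: 4% × 3,330.00 = 133.20
Health Levy: 7.2% × 3,330.00 = 239.76
Total: 303.04 + 133.20 + 239.76 = 676.00

676.00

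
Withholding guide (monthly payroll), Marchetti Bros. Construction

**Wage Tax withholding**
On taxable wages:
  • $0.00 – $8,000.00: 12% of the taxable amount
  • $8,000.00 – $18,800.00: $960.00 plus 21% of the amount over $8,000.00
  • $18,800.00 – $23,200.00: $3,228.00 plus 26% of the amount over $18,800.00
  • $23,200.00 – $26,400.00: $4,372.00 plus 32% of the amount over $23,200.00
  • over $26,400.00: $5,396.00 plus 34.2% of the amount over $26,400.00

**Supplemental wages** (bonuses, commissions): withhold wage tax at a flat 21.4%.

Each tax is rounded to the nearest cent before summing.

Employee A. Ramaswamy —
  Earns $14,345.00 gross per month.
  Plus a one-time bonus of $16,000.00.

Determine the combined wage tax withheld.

$5,716.45

Wage Tax: taxable = $14,345.00
  $960.00 + 21% × ($14,345.00 − $8,000.00) = $960.00 + 21% × $6,345.00 = $2,292.45
Supplemental (21.4% flat on bonus): 21.4% × $16,000.00 = $3,424.00
Total wage tax: $2,292.45 + $3,424.00 = $5,716.45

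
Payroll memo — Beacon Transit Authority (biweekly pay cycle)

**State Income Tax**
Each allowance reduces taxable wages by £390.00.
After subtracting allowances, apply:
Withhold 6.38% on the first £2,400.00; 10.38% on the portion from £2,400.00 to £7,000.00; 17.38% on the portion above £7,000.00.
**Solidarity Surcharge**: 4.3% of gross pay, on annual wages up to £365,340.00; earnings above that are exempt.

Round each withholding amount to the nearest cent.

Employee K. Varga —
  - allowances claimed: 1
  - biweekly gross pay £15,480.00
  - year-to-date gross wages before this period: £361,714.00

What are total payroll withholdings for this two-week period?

State Income Tax: taxable = £15,480.00 − 1×£390.00 = £15,090.00
  £630.60 + 17.38% × (£15,090.00 − £7,000.00) = £630.60 + 17.38% × £8,090.00 = £2,036.64
Solidarity Surcharge: cap £365,340.00 − YTD £361,714.00 = £3,626.00 subject; 4.3% × £3,626.00 = £155.92
Total: £2,036.64 + £155.92 = £2,192.56

£2,192.56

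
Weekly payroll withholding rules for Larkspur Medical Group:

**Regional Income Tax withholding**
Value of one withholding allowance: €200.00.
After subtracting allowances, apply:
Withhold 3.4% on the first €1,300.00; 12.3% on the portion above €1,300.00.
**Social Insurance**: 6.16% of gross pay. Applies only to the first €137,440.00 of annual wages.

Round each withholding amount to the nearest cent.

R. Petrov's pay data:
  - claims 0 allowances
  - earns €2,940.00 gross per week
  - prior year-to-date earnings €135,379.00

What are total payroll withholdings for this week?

Regional Income Tax: taxable = €2,940.00
  €44.20 + 12.3% × (€2,940.00 − €1,300.00) = €44.20 + 12.3% × €1,640.00 = €245.92
Social Insurance: cap €137,440.00 − YTD €135,379.00 = €2,061.00 subject; 6.16% × €2,061.00 = €126.96
Total: €245.92 + €126.96 = €372.88

€372.88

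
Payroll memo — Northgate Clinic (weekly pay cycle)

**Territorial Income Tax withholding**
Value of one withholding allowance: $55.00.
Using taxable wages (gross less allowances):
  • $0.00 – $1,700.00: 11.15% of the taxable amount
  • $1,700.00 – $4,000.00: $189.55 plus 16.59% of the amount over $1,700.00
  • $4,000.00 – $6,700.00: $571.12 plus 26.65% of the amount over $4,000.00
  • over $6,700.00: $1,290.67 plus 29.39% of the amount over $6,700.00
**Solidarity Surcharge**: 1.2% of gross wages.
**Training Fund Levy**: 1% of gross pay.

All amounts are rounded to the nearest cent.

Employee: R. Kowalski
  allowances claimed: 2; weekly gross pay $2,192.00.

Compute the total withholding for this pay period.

$301.14

Territorial Income Tax: taxable = $2,192.00 − 2×$55.00 = $2,082.00
  $189.55 + 16.59% × ($2,082.00 − $1,700.00) = $189.55 + 16.59% × $382.00 = $252.92
Solidarity Surcharge: 1.2% × $2,192.00 = $26.30
Training Fund Levy: 1% × $2,192.00 = $21.92
Total: $252.92 + $26.30 + $21.92 = $301.14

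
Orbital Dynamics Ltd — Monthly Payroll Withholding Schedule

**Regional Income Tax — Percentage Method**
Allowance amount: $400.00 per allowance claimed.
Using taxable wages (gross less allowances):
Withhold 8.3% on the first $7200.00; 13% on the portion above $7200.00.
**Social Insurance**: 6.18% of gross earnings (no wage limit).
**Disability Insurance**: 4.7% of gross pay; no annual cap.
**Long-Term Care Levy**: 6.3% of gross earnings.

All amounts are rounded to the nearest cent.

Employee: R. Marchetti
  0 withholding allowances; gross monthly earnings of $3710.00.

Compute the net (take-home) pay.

Regional Income Tax: taxable = $3710.00
  8.3% × $3710.00 = $307.93
Social Insurance: 6.18% × $3710.00 = $229.28
Disability Insurance: 4.7% × $3710.00 = $174.37
Long-Term Care Levy: 6.3% × $3710.00 = $233.73
Total withheld: $307.93 + $229.28 + $174.37 + $233.73 = $945.31
Net pay: $3710.00 − $945.31 = $2764.69

$2764.69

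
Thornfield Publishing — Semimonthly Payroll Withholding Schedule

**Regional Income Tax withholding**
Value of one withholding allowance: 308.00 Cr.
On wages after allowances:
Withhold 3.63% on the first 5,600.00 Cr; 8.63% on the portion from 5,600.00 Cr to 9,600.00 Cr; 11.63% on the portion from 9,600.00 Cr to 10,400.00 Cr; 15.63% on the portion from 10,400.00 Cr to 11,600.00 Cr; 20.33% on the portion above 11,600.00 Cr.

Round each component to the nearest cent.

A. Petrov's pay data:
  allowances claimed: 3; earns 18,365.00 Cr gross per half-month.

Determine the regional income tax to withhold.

2,016.56 Cr

Regional Income Tax: taxable = 18,365.00 Cr − 3×308.00 Cr = 17,441.00 Cr
  829.08 Cr + 20.33% × (17,441.00 Cr − 11,600.00 Cr) = 829.08 Cr + 20.33% × 5,841.00 Cr = 2,016.56 Cr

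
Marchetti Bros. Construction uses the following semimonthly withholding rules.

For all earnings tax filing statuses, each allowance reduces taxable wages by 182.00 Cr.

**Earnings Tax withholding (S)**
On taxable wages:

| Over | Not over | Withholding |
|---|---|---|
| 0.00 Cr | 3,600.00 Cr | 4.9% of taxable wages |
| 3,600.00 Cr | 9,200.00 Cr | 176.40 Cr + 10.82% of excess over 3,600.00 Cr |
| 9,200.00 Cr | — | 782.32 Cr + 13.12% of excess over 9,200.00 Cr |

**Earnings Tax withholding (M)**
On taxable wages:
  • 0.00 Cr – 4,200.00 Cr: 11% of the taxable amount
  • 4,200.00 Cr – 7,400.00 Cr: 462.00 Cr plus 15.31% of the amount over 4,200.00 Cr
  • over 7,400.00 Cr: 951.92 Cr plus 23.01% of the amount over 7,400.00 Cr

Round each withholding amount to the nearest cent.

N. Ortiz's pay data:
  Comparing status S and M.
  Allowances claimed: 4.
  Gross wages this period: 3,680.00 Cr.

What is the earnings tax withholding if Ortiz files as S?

Earnings Tax (S): taxable = 3,680.00 Cr − 4×182.00 Cr = 2,952.00 Cr
  4.9% × 2,952.00 Cr = 144.65 Cr

144.65 Cr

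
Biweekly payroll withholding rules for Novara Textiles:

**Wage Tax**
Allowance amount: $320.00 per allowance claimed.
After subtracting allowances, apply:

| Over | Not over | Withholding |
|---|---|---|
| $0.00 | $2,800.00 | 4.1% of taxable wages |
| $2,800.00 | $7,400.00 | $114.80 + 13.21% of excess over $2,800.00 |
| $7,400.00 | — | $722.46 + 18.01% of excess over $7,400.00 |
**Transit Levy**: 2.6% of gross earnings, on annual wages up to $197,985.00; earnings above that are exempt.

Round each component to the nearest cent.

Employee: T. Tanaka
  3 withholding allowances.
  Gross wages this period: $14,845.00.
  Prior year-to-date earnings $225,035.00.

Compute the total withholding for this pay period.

Wage Tax: taxable = $14,845.00 − 3×$320.00 = $13,885.00
  $722.46 + 18.01% × ($13,885.00 − $7,400.00) = $722.46 + 18.01% × $6,485.00 = $1,890.41
Transit Levy: YTD $225,035.00 ≥ cap $197,985.00 → $0.00
Total: $1,890.41 + $0.00 = $1,890.41

$1,890.41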